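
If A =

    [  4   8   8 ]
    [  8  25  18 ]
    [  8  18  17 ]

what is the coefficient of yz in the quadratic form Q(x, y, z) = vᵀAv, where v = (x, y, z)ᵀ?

The coefficient of yz is A[2,3] + A[3,2] = 2·18 = 36.

36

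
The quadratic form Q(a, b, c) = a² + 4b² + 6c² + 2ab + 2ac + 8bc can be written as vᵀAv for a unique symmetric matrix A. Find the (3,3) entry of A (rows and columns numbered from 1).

6

The coefficient of c² in Q is 6, and that is exactly A[3,3].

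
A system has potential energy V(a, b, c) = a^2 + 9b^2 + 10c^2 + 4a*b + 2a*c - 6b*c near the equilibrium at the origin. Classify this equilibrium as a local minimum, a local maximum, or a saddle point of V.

local minimum

The Hessian at the origin is H = [[2, 4, 2], [4, 18, -6], [2, -6, 20]].
An LDLᵀ factorisation of H has diagonal entries 2, 10, 8.
So there are 3 positive pivots.
H is positive definite, so the origin is a strict local minimum.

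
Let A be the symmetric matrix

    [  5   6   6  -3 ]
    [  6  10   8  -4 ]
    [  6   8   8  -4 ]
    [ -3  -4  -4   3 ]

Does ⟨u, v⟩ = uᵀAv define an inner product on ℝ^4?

yes

Row-reducing A symmetrically gives the diagonal entries 5, 14/5, 4/7, 1.
That gives 4 positive pivots.
Hence Q is positive definite.
⟨·,·⟩ is an inner product exactly when A is positive definite.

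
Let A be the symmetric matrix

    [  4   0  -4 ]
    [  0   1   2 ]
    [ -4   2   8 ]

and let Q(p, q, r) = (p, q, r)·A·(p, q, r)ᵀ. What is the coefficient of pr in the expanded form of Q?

The coefficient of pr is A[1,3] + A[3,1] = 2·(-4) = -8.

-8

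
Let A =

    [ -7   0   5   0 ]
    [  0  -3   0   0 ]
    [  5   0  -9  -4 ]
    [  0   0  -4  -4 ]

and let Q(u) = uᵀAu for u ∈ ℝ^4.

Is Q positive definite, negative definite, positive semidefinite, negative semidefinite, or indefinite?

negative definite

An LDLᵀ factorisation of A has diagonal entries -7, -3, -38/7, -20/19.
So there are 4 negative pivots.
Hence Q is negative definite.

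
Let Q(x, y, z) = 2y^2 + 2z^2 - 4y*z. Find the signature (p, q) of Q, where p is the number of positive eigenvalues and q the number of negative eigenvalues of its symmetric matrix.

Write A = [[0, 0, 0], [0, 2, -2], [0, -2, 2]].
Congruent diagonalization of A (simultaneous row and column reduction) yields pivots 0, 2, 0.
So there are 1 positive, 2 zero pivots.

(1, 0)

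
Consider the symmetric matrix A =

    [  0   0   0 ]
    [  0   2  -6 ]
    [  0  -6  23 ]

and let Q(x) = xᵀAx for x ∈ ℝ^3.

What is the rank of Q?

Symmetric row and column elimination reduces A to a congruent diagonal form with pivots 0, 2, 5.
So there are 2 positive, 1 zero pivots.
The rank is the number of nonzero pivots: 2.

2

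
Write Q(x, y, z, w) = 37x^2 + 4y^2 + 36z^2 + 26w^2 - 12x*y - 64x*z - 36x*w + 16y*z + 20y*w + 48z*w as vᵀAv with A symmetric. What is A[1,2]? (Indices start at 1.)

The coefficient of x·y in Q is -12. For a symmetric A this equals A[1,2] + A[2,1] = 2·A[1,2].
So A[1,2] = -12/2 = -6.

-6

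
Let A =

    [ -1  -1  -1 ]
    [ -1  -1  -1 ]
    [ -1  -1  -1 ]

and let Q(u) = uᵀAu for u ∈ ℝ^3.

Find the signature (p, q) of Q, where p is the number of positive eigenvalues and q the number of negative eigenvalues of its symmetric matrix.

(0, 1)

Symmetric row and column elimination reduces A to a congruent diagonal form with pivots -1, 0, 0.
That gives 1 negative, 2 zero pivots.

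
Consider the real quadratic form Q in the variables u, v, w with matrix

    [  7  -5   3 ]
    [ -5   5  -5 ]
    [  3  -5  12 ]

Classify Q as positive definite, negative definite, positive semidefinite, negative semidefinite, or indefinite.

positive definite

Symmetric row and column elimination reduces A to a congruent diagonal form with pivots 7, 10/7, 5.
Counting signs: 3 positive.
Hence Q is positive definite.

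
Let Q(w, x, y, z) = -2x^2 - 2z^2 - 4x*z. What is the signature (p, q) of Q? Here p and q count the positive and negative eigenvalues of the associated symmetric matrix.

Write A = [[0, 0, 0, 0], [0, -2, 0, -2], [0, 0, 0, 0], [0, -2, 0, -2]].
Applying the same elementary operations to the rows and columns of A produces a congruent diagonal matrix with entries 0, -2, 0, 0.
That gives 1 negative, 3 zero pivots.

(0, 1)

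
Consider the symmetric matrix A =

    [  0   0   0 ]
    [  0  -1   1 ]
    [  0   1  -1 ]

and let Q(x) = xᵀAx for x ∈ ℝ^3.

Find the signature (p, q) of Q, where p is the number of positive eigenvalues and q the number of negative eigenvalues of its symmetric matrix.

(0, 1)

Applying the same elementary operations to the rows and columns of A produces a congruent diagonal matrix with entries 0, -1, 0.
That gives 1 negative, 2 zero pivots.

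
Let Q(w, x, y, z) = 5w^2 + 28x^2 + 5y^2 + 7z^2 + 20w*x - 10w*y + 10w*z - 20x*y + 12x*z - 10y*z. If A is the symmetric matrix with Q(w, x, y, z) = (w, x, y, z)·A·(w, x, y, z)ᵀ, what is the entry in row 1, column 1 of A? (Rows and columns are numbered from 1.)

The coefficient of w^2 in Q is 5, and that is exactly A[1,1].

5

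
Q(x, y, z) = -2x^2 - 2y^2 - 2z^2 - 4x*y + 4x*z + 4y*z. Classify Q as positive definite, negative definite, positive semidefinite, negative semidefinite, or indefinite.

negative semidefinite

Write A = [[-2, -2, 2], [-2, -2, 2], [2, 2, -2]].
Applying the same elementary operations to the rows and columns of A produces a congruent diagonal matrix with entries -2, 0, 0.
Counting signs: 1 negative, 2 zero.
Hence Q is negative semidefinite.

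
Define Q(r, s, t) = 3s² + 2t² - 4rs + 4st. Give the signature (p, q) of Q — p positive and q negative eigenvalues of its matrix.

(2, 1)

The symmetric matrix is A = [[0, -2, 0], [-2, 3, 2], [0, 2, 2]].
By Sylvester's law of inertia any congruent diagonalization of A has 2 positive, 1 negative and 0 zero entries.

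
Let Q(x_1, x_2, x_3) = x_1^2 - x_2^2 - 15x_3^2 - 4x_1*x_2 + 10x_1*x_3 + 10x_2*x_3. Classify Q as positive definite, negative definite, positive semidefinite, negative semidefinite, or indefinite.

The symmetric matrix is A = [[1, -2, 5], [-2, -1, 5], [5, 5, -15]].
Row-reducing A symmetrically gives the diagonal entries 1, -5, 5.
So there are 2 positive, 1 negative pivots.
Hence Q is indefinite.

indefinite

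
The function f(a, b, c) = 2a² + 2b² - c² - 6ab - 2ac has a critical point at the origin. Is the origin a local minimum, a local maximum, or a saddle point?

The Hessian at the origin is H = [[4, -6, -2], [-6, 4, 0], [-2, 0, -2]].
Symmetric row and column elimination reduces H to a congruent diagonal form with pivots 4, -5, -6/5.
So there are 1 positive, 2 negative pivots.
H is indefinite, so the origin is a saddle point.

saddle point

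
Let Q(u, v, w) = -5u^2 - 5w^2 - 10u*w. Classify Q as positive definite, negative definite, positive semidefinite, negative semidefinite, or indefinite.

negative semidefinite

The associated matrix is A = [[-5, 0, -5], [0, 0, 0], [-5, 0, -5]].
Symmetric row and column elimination reduces A to a congruent diagonal form with pivots -5, 0, 0.
That gives 1 negative, 2 zero pivots.
Hence Q is negative semidefinite.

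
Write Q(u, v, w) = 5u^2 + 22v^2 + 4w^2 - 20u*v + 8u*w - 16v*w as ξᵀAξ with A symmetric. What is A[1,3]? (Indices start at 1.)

4

The coefficient of u·w in Q is 8. For a symmetric A this equals A[1,3] + A[3,1] = 2·A[1,3].
So A[1,3] = 8/2 = 4.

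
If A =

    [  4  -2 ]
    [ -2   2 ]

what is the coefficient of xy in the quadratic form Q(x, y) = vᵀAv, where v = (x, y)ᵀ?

The coefficient of xy is A[1,2] + A[2,1] = 2·(-2) = -4.

-4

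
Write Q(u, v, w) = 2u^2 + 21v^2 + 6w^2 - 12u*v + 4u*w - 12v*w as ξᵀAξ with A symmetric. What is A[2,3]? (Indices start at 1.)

-6

The coefficient of v·w in Q is -12. For a symmetric A this equals A[2,3] + A[3,2] = 2·A[2,3].
So A[2,3] = -12/2 = -6.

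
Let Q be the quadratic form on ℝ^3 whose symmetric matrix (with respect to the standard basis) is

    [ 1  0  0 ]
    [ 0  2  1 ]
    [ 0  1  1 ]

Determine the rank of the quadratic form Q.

Symmetric row and column elimination reduces A to a congruent diagonal form with pivots 1, 2, 1/2.
That gives 3 positive pivots.
The rank is the number of nonzero pivots: 3.

3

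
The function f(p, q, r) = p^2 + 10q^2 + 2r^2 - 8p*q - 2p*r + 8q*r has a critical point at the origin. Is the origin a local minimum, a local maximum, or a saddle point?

The Hessian at the origin is H = [[2, -8, -2], [-8, 20, 8], [-2, 8, 4]].
Row-reducing H symmetrically gives the diagonal entries 2, -12, 2.
So there are 2 positive, 1 negative pivots.
H is indefinite, so the origin is a saddle point.

saddle point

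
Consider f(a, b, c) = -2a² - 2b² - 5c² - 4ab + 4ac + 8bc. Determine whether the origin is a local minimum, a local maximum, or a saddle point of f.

saddle point

The Hessian at the origin is H = [[-4, -4, 4], [-4, -4, 8], [4, 8, -10]].
H is indefinite, so the origin is a saddle point.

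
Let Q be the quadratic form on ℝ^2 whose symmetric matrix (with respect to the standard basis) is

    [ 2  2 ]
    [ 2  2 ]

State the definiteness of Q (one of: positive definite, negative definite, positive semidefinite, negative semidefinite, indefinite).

positive semidefinite

Row-reducing A symmetrically gives the diagonal entries 2, 0.
That gives 1 positive, 1 zero pivots.
Hence Q is positive semidefinite.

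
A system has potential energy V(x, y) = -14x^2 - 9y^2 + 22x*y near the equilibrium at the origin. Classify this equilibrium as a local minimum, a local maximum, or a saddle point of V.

The Hessian at the origin is H = [[-28, 22], [22, -18]].
det H = -28·-18 − (22)² = 20 > 0 and H[1,1] = -28 < 0, so H is negative definite.
Therefore the origin is a local maximum.

local maximum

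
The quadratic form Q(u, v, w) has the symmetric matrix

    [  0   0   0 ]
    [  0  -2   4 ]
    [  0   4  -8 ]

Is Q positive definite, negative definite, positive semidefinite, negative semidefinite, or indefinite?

Applying the same elementary operations to the rows and columns of A produces a congruent diagonal matrix with entries 0, -2, 0.
That gives 1 negative, 2 zero pivots.
Hence Q is negative semidefinite.

negative semidefinite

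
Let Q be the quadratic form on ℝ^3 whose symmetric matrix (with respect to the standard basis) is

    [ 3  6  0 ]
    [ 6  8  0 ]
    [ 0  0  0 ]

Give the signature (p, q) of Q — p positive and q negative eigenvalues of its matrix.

Row-reducing A symmetrically gives the diagonal entries 3, -4, 0.
That gives 1 positive, 1 negative, 1 zero pivots.

(1, 1)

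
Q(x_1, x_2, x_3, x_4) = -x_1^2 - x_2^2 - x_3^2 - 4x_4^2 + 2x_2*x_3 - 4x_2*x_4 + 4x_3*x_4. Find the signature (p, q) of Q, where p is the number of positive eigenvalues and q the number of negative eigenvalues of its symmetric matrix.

(0, 2)

Write A = [[-1, 0, 0, 0], [0, -1, 1, -2], [0, 1, -1, 2], [0, -2, 2, -4]].
Symmetric row and column elimination reduces A to a congruent diagonal form with pivots -1, -1, 0, 0.
So there are 2 negative, 2 zero pivots.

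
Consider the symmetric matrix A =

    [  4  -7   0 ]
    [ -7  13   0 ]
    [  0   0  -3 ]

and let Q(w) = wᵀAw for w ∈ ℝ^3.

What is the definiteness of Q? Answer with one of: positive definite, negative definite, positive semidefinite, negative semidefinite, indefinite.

An LDLᵀ factorisation of A has diagonal entries 4, 3/4, -3.
Counting signs: 2 positive, 1 negative.
Hence Q is indefinite.

indefinite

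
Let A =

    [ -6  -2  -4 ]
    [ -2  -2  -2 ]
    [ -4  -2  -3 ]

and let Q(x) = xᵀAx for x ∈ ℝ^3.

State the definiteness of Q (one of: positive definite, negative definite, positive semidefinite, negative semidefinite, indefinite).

negative semidefinite

Applying the same elementary operations to the rows and columns of A produces a congruent diagonal matrix with entries -6, -4/3, 0.
So there are 2 negative, 1 zero pivots.
Hence Q is negative semidefinite.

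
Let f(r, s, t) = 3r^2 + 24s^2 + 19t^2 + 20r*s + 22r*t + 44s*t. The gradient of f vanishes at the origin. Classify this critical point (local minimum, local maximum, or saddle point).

saddle point

The Hessian at the origin is H = [[6, 20, 22], [20, 48, 44], [22, 44, 38]].
Applying the same elementary operations to the rows and columns of H produces a congruent diagonal matrix with entries 6, -56/3, 24/7.
So there are 2 positive, 1 negative pivots.
H is indefinite, so the origin is a saddle point.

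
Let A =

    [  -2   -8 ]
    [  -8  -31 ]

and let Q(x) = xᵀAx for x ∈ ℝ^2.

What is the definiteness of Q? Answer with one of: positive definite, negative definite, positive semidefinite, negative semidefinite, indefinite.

indefinite

For the 2×2 matrix [[-2, -8], [-8, -31]]: det = -2·-31 − (-8)² = -2, trace = -33.
det < 0 so the eigenvalues have opposite signs; the form is indefinite.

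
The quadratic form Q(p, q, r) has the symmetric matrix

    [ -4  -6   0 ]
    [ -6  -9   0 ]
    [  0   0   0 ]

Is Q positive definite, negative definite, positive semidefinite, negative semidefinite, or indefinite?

Applying the same elementary operations to the rows and columns of A produces a congruent diagonal matrix with entries -4, 0, 0.
So there are 1 negative, 2 zero pivots.
Hence Q is negative semidefinite.

negative semidefinite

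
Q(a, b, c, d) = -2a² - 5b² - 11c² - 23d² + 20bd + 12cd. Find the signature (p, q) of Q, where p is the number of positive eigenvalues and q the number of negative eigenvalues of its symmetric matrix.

(1, 3)

The associated matrix is A = [[-2, 0, 0, 0], [0, -5, 0, 10], [0, 0, -11, 6], [0, 10, 6, -23]].
Symmetric row and column elimination reduces A to a congruent diagonal form with pivots -2, -5, -11, 3/11.
So there are 1 positive, 3 negative pivots.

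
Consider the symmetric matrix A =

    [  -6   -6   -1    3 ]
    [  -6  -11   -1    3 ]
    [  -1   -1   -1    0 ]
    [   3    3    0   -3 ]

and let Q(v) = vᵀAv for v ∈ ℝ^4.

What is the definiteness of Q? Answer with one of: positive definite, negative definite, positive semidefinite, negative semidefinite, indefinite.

negative definite

Leading principal minors: Δ_1 = -6, Δ_2 = 30, Δ_3 = -25, Δ_4 = 30.
The signs alternate starting with Δ_1 < 0, so by Sylvester's criterion Q is negative definite.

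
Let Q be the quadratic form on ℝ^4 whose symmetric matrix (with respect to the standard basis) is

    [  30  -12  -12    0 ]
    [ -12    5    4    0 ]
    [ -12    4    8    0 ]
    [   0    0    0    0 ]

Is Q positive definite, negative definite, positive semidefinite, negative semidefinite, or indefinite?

positive semidefinite

Row-reducing A symmetrically gives the diagonal entries 30, 1/5, 0, 0.
Counting signs: 2 positive, 2 zero.
Hence Q is positive semidefinite.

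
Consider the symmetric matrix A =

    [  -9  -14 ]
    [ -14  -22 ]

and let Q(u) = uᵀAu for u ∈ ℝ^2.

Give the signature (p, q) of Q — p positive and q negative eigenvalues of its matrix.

(0, 2)

Applying the same elementary operations to the rows and columns of A produces a congruent diagonal matrix with entries -9, -2/9.
Counting signs: 2 negative.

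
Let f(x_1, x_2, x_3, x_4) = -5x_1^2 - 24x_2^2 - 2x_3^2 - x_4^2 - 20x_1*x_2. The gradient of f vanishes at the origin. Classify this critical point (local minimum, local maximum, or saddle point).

local maximum

The Hessian at the origin is H = [[-10, -20, 0, 0], [-20, -48, 0, 0], [0, 0, -4, 0], [0, 0, 0, -2]].
Applying the same elementary operations to the rows and columns of H produces a congruent diagonal matrix with entries -10, -8, -4, -2.
So there are 4 negative pivots.
H is negative definite, so the origin is a strict local maximum.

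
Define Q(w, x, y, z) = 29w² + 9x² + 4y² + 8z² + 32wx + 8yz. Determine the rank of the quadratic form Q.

The associated matrix is A = [[29, 16, 0, 0], [16, 9, 0, 0], [0, 0, 4, 4], [0, 0, 4, 8]].
Row-reducing A symmetrically gives the diagonal entries 29, 5/29, 4, 4.
Counting signs: 4 positive.
The rank is the number of nonzero pivots: 4.

4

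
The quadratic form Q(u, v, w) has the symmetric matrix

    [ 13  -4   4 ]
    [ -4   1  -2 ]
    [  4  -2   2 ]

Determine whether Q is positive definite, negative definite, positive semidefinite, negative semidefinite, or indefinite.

indefinite

Applying the same elementary operations to the rows and columns of A produces a congruent diagonal matrix with entries 13, -3/13, 10/3.
Counting signs: 2 positive, 1 negative.
Hence Q is indefinite.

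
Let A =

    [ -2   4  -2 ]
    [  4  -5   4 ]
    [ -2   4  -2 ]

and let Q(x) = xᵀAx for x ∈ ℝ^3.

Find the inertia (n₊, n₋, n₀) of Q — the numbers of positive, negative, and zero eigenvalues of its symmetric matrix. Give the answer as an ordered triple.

Row-reducing A symmetrically gives the diagonal entries -2, 3, 0.
Counting signs: 1 positive, 1 negative, 1 zero.

(1, 1, 1)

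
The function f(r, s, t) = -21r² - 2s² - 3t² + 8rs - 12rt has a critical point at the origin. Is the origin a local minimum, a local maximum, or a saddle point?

local maximum

The Hessian at the origin is H = [[-42, 8, -12], [8, -4, 0], [-12, 0, -6]].
Symmetric row and column elimination reduces H to a congruent diagonal form with pivots -42, -52/21, -6/13.
So there are 3 negative pivots.
H is negative definite, so the origin is a strict local maximum.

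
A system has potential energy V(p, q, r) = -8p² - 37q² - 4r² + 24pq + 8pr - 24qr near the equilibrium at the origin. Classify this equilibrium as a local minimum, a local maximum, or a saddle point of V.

local maximum

The Hessian at the origin is H = [[-16, 24, 8], [24, -74, -24], [8, -24, -8]].
Row-reducing H symmetrically gives the diagonal entries -16, -38, -4/19.
So there are 3 negative pivots.
H is negative definite, so the origin is a strict local maximum.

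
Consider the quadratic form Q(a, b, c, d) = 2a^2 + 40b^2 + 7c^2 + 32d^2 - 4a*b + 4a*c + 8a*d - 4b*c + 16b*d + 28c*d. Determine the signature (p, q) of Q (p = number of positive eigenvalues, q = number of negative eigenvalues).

Write A = [[2, -2, 2, 4], [-2, 40, -2, 8], [2, -2, 7, 14], [4, 8, 14, 32]].
Congruent diagonalization of A (simultaneous row and column reduction) yields pivots 2, 38, 5, 4/19.
That gives 4 positive pivots.

(4, 0)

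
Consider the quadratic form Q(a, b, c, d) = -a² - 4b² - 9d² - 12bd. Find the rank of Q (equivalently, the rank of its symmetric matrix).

2

The associated matrix is A = [[-1, 0, 0, 0], [0, -4, 0, -6], [0, 0, 0, 0], [0, -6, 0, -9]].
Symmetric row and column elimination reduces A to a congruent diagonal form with pivots -1, -4, 0, 0.
That gives 2 negative, 2 zero pivots.
The rank is the number of nonzero pivots: 2.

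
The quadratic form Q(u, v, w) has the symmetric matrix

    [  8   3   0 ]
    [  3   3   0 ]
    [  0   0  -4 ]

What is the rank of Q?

Congruent diagonalization of A (simultaneous row and column reduction) yields pivots 8, 15/8, -4.
So there are 2 positive, 1 negative pivots.
The rank is the number of nonzero pivots: 3.

3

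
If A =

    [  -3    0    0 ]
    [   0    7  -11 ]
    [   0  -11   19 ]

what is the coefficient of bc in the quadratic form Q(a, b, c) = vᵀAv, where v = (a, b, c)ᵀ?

The coefficient of bc is A[2,3] + A[3,2] = 2·(-11) = -22.

-22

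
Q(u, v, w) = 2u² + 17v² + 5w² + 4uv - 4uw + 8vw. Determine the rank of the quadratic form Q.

3

The symmetric matrix is A = [[2, 2, -2], [2, 17, 4], [-2, 4, 5]].
Applying the same elementary operations to the rows and columns of A produces a congruent diagonal matrix with entries 2, 15, 3/5.
That gives 3 positive pivots.
The rank is the number of nonzero pivots: 3.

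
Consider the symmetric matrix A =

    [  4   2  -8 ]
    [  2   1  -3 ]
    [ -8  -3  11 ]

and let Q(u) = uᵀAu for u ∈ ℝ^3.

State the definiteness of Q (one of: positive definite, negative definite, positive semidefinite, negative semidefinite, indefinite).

indefinite

A is congruent to a diagonal matrix with 2 positive, 1 negative and 0 zero entries, so Q is indefinite.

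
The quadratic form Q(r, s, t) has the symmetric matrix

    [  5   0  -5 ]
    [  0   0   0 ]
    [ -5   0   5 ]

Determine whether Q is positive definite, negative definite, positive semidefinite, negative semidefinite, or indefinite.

Congruent diagonalization of A (simultaneous row and column reduction) yields pivots 5, 0, 0.
That gives 1 positive, 2 zero pivots.
Hence Q is positive semidefinite.

positive semidefinite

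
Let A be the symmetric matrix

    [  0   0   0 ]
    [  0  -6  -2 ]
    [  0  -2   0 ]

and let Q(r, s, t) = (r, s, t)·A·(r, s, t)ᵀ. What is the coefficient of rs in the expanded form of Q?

The coefficient of rs is A[1,2] + A[2,1] = 2·0 = 0.

0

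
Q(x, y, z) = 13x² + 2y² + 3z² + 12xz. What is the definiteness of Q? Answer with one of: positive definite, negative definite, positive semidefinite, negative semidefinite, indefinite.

The symmetric matrix is A = [[13, 0, 6], [0, 2, 0], [6, 0, 3]].
Congruent diagonalization of A (simultaneous row and column reduction) yields pivots 13, 2, 3/13.
Counting signs: 3 positive.
Hence Q is positive definite.

positive definite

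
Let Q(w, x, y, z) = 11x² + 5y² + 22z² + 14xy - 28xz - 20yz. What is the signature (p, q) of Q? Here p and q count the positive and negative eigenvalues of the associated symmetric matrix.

The symmetric matrix is A = [[0, 0, 0, 0], [0, 11, 7, -14], [0, 7, 5, -10], [0, -14, -10, 22]].
Symmetric row and column elimination reduces A to a congruent diagonal form with pivots 0, 11, 6/11, 2.
So there are 3 positive, 1 zero pivots.

(3, 0)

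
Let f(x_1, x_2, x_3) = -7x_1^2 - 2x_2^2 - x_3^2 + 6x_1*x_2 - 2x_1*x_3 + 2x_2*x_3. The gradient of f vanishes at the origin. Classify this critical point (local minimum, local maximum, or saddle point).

local maximum

The Hessian at the origin is H = [[-14, 6, -2], [6, -4, 2], [-2, 2, -2]].
An LDLᵀ factorisation of H has diagonal entries -14, -10/7, -4/5.
Counting signs: 3 negative.
H is negative definite, so the origin is a strict local maximum.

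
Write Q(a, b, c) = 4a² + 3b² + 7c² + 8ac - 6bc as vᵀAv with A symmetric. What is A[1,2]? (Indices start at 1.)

The coefficient of a·b in Q is 0. For a symmetric A this equals A[1,2] + A[2,1] = 2·A[1,2].
So A[1,2] = 0/2 = 0.

0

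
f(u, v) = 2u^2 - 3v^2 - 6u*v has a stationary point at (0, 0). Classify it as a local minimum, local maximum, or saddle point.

saddle point

The Hessian at the origin is H = [[4, -6], [-6, -6]].
det H = 4·-6 − (-6)² = -60 < 0, so H is indefinite.
Therefore the origin is a saddle point.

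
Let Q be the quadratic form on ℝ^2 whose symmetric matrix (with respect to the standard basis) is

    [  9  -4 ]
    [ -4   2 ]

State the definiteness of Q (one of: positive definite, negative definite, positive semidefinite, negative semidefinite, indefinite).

For the 2×2 matrix [[9, -4], [-4, 2]]: det = 9·2 − (-4)² = 2, trace = 11.
det > 0 so both eigenvalues share the sign of the trace; trace = 11 > 0 ⇒ both positive.

positive definite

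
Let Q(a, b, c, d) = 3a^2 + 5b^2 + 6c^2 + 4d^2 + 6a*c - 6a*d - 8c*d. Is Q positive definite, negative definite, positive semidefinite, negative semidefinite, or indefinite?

positive definite

The symmetric matrix of Q is A = [[3, 0, 3, -3], [0, 5, 0, 0], [3, 0, 6, -4], [-3, 0, -4, 4]].
Leading principal minors: Δ_1 = 3, Δ_2 = 15, Δ_3 = 45, Δ_4 = 30.
All leading principal minors are positive, so by Sylvester's criterion Q is positive definite.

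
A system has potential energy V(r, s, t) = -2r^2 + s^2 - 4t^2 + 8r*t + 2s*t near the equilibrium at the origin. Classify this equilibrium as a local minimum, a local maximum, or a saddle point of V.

saddle point

The Hessian at the origin is H = [[-4, 0, 8], [0, 2, 2], [8, 2, -8]].
Congruent diagonalization of H (simultaneous row and column reduction) yields pivots -4, 2, 6.
That gives 2 positive, 1 negative pivots.
H is indefinite, so the origin is a saddle point.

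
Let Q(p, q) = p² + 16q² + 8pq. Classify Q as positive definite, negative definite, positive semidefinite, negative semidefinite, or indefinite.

The symmetric matrix of Q is [[1, 4], [4, 16]].
For the 2×2 matrix [[1, 4], [4, 16]]: det = 1·16 − (4)² = 0, trace = 17.
det = 0 so one eigenvalue is zero; the form is semidefinite with the sign of the trace.

positive semidefinite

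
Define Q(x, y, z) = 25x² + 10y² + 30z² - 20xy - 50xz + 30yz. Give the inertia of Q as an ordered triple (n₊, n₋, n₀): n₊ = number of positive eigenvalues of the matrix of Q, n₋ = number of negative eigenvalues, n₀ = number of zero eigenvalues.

(3, 0, 0)

Write A = [[25, -10, -25], [-10, 10, 15], [-25, 15, 30]].
Applying the same elementary operations to the rows and columns of A produces a congruent diagonal matrix with entries 25, 6, 5/6.
So there are 3 positive pivots.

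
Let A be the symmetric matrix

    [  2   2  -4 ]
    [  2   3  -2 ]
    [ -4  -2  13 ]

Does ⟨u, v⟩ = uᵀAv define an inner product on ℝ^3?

Congruent diagonalization of A (simultaneous row and column reduction) yields pivots 2, 1, 1.
That gives 3 positive pivots.
Hence Q is positive definite.
⟨·,·⟩ is an inner product exactly when A is positive definite.

yes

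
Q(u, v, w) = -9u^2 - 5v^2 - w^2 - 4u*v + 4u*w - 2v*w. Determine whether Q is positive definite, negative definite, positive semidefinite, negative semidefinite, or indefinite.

The symmetric matrix of Q is A = [[-9, -2, 2], [-2, -5, -1], [2, -1, -1]].
Leading principal minors: Δ_1 = -9, Δ_2 = 41, Δ_3 = -4.
The signs alternate starting with Δ_1 < 0, so by Sylvester's criterion Q is negative definite.

negative definite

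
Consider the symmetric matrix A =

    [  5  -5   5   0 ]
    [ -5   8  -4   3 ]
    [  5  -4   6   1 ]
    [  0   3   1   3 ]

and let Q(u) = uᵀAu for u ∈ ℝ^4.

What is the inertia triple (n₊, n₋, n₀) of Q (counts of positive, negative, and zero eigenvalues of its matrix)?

Symmetric row and column elimination reduces A to a congruent diagonal form with pivots 5, 3, 2/3, 0.
That gives 3 positive, 1 zero pivots.

(3, 0, 1)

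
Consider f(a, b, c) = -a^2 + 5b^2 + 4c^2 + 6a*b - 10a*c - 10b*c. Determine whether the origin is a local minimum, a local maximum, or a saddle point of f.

saddle point

The Hessian at the origin is H = [[-2, 6, -10], [6, 10, -10], [-10, -10, 8]].
Symmetric row and column elimination reduces H to a congruent diagonal form with pivots -2, 28, 6/7.
That gives 2 positive, 1 negative pivots.
H is indefinite, so the origin is a saddle point.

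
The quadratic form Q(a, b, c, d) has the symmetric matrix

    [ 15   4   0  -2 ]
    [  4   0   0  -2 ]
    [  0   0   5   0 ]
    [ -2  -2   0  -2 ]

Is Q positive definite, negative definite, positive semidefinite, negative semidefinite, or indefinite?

indefinite

An LDLᵀ factorisation of A has diagonal entries 15, -16/15, 5, -1/4.
That gives 2 positive, 2 negative pivots.
Hence Q is indefinite.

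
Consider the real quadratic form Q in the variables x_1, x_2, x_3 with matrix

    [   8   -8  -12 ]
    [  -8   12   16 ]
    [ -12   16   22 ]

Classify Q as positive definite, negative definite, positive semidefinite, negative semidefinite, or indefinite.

positive semidefinite

Congruent diagonalization of A (simultaneous row and column reduction) yields pivots 8, 4, 0.
Counting signs: 2 positive, 1 zero.
Hence Q is positive semidefinite.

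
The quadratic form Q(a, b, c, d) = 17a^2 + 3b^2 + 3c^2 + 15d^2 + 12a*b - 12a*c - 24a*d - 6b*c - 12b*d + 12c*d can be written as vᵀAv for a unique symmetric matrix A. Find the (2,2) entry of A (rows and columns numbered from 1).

3

The coefficient of b^2 in Q is 3, and that is exactly A[2,2].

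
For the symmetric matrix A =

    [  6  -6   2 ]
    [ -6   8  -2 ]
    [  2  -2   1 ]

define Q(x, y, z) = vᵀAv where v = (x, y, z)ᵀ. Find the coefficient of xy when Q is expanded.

The coefficient of xy is A[1,2] + A[2,1] = 2·(-6) = -12.

-12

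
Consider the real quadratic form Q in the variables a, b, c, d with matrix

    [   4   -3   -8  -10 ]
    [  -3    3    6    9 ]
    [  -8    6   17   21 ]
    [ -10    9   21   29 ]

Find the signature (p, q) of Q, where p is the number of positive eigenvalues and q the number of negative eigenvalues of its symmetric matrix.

Symmetric row and column elimination reduces A to a congruent diagonal form with pivots 4, 3/4, 1, 0.
So there are 3 positive, 1 zero pivots.

(3, 0)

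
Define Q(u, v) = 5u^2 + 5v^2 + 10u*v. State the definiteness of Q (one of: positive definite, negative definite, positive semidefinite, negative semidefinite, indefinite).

positive semidefinite

The symmetric matrix is A = [[5, 5], [5, 5]].
Applying the same elementary operations to the rows and columns of A produces a congruent diagonal matrix with entries 5, 0.
That gives 1 positive, 1 zero pivots.
Hence Q is positive semidefinite.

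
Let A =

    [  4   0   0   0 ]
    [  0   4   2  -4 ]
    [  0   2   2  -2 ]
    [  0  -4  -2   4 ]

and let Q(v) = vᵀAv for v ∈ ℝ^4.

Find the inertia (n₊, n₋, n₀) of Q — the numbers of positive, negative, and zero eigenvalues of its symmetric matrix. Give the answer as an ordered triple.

(3, 0, 1)

Applying the same elementary operations to the rows and columns of A produces a congruent diagonal matrix with entries 4, 4, 1, 0.
So there are 3 positive, 1 zero pivots.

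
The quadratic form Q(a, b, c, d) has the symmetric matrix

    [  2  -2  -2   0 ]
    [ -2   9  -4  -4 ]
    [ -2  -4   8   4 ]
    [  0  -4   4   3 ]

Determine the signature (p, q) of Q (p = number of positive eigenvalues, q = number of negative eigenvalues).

(4, 0)

Symmetric row and column elimination reduces A to a congruent diagonal form with pivots 2, 7, 6/7, 1/3.
So there are 4 positive pivots.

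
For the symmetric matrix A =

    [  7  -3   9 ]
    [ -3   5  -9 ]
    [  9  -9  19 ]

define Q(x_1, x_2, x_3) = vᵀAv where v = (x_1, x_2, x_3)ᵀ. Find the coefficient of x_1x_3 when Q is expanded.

The coefficient of x_1x_3 is A[1,3] + A[3,1] = 2·9 = 18.

18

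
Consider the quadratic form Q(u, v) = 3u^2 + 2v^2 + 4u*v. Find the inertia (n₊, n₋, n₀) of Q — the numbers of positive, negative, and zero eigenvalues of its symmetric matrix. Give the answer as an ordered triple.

The symmetric matrix is A = [[3, 2], [2, 2]].
Applying the same elementary operations to the rows and columns of A produces a congruent diagonal matrix with entries 3, 2/3.
Counting signs: 2 positive.

(2, 0, 0)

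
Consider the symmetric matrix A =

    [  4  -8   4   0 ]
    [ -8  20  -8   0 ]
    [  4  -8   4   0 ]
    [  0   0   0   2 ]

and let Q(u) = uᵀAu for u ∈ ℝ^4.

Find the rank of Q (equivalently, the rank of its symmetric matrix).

3

Congruent diagonalization of A (simultaneous row and column reduction) yields pivots 4, 4, 0, 2.
That gives 3 positive, 1 zero pivots.
The rank is the number of nonzero pivots: 3.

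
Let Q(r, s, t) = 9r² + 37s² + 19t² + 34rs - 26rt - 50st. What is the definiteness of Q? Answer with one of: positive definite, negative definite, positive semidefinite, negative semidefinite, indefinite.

positive definite

The symmetric matrix of Q is A = [[9, 17, -13], [17, 37, -25], [-13, -25, 19]].
Leading principal minors: Δ_1 = 9, Δ_2 = 44, Δ_3 = 8.
All leading principal minors are positive, so by Sylvester's criterion Q is positive definite.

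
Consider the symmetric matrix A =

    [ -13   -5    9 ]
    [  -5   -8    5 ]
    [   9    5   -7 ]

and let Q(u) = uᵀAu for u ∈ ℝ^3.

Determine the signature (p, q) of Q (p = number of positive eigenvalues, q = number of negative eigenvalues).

(0, 3)

An LDLᵀ factorisation of A has diagonal entries -13, -79/13, -30/79.
Counting signs: 3 negative.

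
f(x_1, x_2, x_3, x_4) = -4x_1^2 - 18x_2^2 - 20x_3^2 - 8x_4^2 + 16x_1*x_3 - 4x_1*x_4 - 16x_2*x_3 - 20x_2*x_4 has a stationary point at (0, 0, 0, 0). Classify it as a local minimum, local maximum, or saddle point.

The Hessian at the origin is H = [[-8, 0, 16, -4], [0, -36, -16, -20], [16, -16, -40, 0], [-4, -20, 0, -16]].
Congruent diagonalization of H (simultaneous row and column reduction) yields pivots -8, -36, -8/9, -2.
So there are 4 negative pivots.
H is negative definite, so the origin is a strict local maximum.

local maximum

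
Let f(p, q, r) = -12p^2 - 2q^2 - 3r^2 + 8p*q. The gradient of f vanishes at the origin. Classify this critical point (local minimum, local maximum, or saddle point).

local maximum

The Hessian at the origin is H = [[-24, 8, 0], [8, -4, 0], [0, 0, -6]].
Row-reducing H symmetrically gives the diagonal entries -24, -4/3, -6.
That gives 3 negative pivots.
H is negative definite, so the origin is a strict local maximum.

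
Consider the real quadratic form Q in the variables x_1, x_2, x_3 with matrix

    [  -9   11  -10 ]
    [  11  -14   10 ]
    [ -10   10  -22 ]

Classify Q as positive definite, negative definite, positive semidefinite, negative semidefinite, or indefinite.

Row-reducing A symmetrically gives the diagonal entries -9, -5/9, -2.
Counting signs: 3 negative.
Hence Q is negative definite.

negative definite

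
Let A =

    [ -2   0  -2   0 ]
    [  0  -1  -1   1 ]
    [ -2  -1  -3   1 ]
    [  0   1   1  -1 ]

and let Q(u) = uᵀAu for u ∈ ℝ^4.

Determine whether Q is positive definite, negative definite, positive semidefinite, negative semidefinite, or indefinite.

Applying the same elementary operations to the rows and columns of A produces a congruent diagonal matrix with entries -2, -1, 0, 0.
So there are 2 negative, 2 zero pivots.
Hence Q is negative semidefinite.

negative semidefinite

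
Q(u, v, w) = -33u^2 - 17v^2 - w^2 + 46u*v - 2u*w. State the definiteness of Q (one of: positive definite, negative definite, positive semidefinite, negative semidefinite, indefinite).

negative definite

The symmetric matrix of Q is A = [[-33, 23, -1], [23, -17, 0], [-1, 0, -1]].
Leading principal minors: Δ_1 = -33, Δ_2 = 32, Δ_3 = -15.
The signs alternate starting with Δ_1 < 0, so by Sylvester's criterion Q is negative definite.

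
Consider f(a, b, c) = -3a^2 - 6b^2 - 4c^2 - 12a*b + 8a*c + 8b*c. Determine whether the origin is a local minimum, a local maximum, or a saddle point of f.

The Hessian at the origin is H = [[-6, -12, 8], [-12, -12, 8], [8, 8, -8]].
Congruent diagonalization of H (simultaneous row and column reduction) yields pivots -6, 12, -8/3.
So there are 1 positive, 2 negative pivots.
H is indefinite, so the origin is a saddle point.

saddle point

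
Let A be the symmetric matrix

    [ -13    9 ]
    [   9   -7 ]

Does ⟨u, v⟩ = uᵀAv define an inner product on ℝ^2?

Congruent diagonalization of A (simultaneous row and column reduction) yields pivots -13, -10/13.
That gives 2 negative pivots.
Hence Q is negative definite.
⟨·,·⟩ is an inner product exactly when A is positive definite.

no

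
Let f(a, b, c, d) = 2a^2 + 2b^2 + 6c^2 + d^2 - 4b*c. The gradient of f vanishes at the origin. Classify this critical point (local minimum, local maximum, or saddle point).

The Hessian at the origin is H = [[4, 0, 0, 0], [0, 4, -4, 0], [0, -4, 12, 0], [0, 0, 0, 2]].
Applying the same elementary operations to the rows and columns of H produces a congruent diagonal matrix with entries 4, 4, 8, 2.
That gives 4 positive pivots.
H is positive definite, so the origin is a strict local minimum.

local minimum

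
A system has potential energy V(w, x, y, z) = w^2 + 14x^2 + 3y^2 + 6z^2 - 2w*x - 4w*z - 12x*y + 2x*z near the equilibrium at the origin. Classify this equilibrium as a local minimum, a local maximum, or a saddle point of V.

The Hessian at the origin is H = [[2, -2, 0, -4], [-2, 28, -12, 2], [0, -12, 6, 0], [-4, 2, 0, 12]].
An LDLᵀ factorisation of H has diagonal entries 2, 26, 6/13, 2.
That gives 4 positive pivots.
H is positive definite, so the origin is a strict local minimum.

local minimum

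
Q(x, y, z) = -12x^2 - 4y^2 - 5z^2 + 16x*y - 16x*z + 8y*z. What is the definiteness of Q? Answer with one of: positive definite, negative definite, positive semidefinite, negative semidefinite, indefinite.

Write A = [[-12, 8, -8], [8, -4, 4], [-8, 4, -5]].
Symmetric row and column elimination reduces A to a congruent diagonal form with pivots -12, 4/3, -1.
So there are 1 positive, 2 negative pivots.
Hence Q is indefinite.

indefinite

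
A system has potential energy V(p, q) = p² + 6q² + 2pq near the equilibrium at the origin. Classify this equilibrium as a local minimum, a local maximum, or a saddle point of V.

The Hessian at the origin is H = [[2, 2], [2, 12]].
det H = 2·12 − (2)² = 20 > 0 and H[1,1] = 2 > 0, so H is positive definite.
Therefore the origin is a local minimum.

local minimum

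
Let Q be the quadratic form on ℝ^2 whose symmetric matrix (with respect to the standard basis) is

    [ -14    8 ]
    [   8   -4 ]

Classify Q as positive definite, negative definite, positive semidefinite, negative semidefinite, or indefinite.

For the 2×2 matrix [[-14, 8], [8, -4]]: det = -14·-4 − (8)² = -8, trace = -18.
det < 0 so the eigenvalues have opposite signs; the form is indefinite.

indefinite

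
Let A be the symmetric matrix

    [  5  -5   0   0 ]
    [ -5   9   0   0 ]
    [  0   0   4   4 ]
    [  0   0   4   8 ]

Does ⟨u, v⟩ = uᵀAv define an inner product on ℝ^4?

Leading principal minors: Δ_1 = 5, Δ_2 = 20, Δ_3 = 80, Δ_4 = 320.
All leading principal minors are positive, so by Sylvester's criterion Q is positive definite.
⟨·,·⟩ is an inner product exactly when A is positive definite.

yes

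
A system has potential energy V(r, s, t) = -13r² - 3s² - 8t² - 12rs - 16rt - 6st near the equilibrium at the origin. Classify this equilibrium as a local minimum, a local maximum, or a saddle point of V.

The Hessian at the origin is H = [[-26, -12, -16], [-12, -6, -6], [-16, -6, -16]].
Symmetric row and column elimination reduces H to a congruent diagonal form with pivots -26, -6/13, -2.
Counting signs: 3 negative.
H is negative definite, so the origin is a strict local maximum.

local maximum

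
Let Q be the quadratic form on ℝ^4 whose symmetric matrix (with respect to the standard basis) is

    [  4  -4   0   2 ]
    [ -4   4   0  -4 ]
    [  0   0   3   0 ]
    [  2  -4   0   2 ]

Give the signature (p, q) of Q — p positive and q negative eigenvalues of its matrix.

By Sylvester's law of inertia any congruent diagonalization of A has 3 positive, 1 negative and 0 zero entries.

(3, 1)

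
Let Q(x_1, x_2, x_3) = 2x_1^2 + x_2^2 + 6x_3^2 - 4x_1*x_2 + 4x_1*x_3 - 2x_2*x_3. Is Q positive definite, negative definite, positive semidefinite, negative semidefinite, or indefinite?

indefinite

The associated matrix is A = [[2, -2, 2], [-2, 1, -1], [2, -1, 6]].
An LDLᵀ factorisation of A has diagonal entries 2, -1, 5.
So there are 2 positive, 1 negative pivots.
Hence Q is indefinite.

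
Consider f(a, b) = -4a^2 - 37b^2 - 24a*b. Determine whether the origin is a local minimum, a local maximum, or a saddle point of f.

local maximum

The Hessian at the origin is H = [[-8, -24], [-24, -74]].
det H = -8·-74 − (-24)² = 16 > 0 and H[1,1] = -8 < 0, so H is negative definite.
Therefore the origin is a local maximum.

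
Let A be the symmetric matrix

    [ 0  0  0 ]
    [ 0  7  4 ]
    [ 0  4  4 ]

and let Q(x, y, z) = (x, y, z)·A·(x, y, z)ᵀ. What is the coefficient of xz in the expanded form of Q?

The coefficient of xz is A[1,3] + A[3,1] = 2·0 = 0.

0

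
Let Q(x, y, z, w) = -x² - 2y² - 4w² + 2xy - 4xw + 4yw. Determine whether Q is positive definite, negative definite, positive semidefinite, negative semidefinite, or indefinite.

negative semidefinite

The symmetric matrix is A = [[-1, 1, 0, -2], [1, -2, 0, 2], [0, 0, 0, 0], [-2, 2, 0, -4]].
Symmetric row and column elimination reduces A to a congruent diagonal form with pivots -1, -1, 0, 0.
So there are 2 negative, 2 zero pivots.
Hence Q is negative semidefinite.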